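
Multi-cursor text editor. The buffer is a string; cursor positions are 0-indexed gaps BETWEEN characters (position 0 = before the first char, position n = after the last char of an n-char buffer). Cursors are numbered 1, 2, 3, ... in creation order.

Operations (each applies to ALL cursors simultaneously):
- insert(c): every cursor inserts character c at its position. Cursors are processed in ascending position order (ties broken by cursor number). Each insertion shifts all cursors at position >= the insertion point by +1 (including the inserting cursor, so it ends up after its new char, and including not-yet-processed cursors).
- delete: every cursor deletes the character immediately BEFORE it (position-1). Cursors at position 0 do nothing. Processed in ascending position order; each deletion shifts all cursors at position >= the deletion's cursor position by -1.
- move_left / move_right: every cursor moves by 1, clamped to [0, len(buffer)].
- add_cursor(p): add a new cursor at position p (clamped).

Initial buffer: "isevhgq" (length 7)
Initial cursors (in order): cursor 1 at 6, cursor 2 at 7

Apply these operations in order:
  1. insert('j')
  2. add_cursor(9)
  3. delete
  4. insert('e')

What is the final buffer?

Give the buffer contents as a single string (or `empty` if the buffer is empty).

After op 1 (insert('j')): buffer="isevhgjqj" (len 9), cursors c1@7 c2@9, authorship ......1.2
After op 2 (add_cursor(9)): buffer="isevhgjqj" (len 9), cursors c1@7 c2@9 c3@9, authorship ......1.2
After op 3 (delete): buffer="isevhg" (len 6), cursors c1@6 c2@6 c3@6, authorship ......
After op 4 (insert('e')): buffer="isevhgeee" (len 9), cursors c1@9 c2@9 c3@9, authorship ......123

Answer: isevhgeee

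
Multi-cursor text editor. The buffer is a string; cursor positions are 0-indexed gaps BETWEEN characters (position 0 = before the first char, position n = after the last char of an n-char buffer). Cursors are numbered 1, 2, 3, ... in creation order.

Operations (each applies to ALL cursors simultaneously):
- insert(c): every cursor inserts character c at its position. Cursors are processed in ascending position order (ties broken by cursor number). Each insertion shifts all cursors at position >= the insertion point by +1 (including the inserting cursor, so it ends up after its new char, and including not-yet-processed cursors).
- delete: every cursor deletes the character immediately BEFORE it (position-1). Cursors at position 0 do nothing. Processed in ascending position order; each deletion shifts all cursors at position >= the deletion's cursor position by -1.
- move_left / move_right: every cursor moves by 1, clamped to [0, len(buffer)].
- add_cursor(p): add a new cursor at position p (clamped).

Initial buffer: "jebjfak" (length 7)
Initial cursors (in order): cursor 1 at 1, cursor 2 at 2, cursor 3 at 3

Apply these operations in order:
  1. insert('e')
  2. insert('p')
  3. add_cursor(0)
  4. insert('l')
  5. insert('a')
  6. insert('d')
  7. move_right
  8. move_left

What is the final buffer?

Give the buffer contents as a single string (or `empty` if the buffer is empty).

After op 1 (insert('e')): buffer="jeeebejfak" (len 10), cursors c1@2 c2@4 c3@6, authorship .1.2.3....
After op 2 (insert('p')): buffer="jepeepbepjfak" (len 13), cursors c1@3 c2@6 c3@9, authorship .11.22.33....
After op 3 (add_cursor(0)): buffer="jepeepbepjfak" (len 13), cursors c4@0 c1@3 c2@6 c3@9, authorship .11.22.33....
After op 4 (insert('l')): buffer="ljepleeplbepljfak" (len 17), cursors c4@1 c1@5 c2@9 c3@13, authorship 4.111.222.333....
After op 5 (insert('a')): buffer="lajeplaeeplabeplajfak" (len 21), cursors c4@2 c1@7 c2@12 c3@17, authorship 44.1111.2222.3333....
After op 6 (insert('d')): buffer="ladjepladeepladbepladjfak" (len 25), cursors c4@3 c1@9 c2@15 c3@21, authorship 444.11111.22222.33333....
After op 7 (move_right): buffer="ladjepladeepladbepladjfak" (len 25), cursors c4@4 c1@10 c2@16 c3@22, authorship 444.11111.22222.33333....
After op 8 (move_left): buffer="ladjepladeepladbepladjfak" (len 25), cursors c4@3 c1@9 c2@15 c3@21, authorship 444.11111.22222.33333....

Answer: ladjepladeepladbepladjfak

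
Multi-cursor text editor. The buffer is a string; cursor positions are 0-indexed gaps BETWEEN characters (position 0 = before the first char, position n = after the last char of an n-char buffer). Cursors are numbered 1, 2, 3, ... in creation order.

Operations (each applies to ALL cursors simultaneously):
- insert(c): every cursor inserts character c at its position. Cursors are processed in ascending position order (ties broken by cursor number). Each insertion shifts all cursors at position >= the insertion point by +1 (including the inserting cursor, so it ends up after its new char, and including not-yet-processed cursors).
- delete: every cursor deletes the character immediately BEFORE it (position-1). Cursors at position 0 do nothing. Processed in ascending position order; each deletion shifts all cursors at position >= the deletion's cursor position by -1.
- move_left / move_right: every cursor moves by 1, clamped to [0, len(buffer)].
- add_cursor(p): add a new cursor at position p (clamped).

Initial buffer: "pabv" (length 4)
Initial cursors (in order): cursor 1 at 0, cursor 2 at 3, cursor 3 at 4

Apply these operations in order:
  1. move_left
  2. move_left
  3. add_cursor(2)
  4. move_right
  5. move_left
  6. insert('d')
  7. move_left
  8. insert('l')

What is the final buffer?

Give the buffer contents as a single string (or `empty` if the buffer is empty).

After op 1 (move_left): buffer="pabv" (len 4), cursors c1@0 c2@2 c3@3, authorship ....
After op 2 (move_left): buffer="pabv" (len 4), cursors c1@0 c2@1 c3@2, authorship ....
After op 3 (add_cursor(2)): buffer="pabv" (len 4), cursors c1@0 c2@1 c3@2 c4@2, authorship ....
After op 4 (move_right): buffer="pabv" (len 4), cursors c1@1 c2@2 c3@3 c4@3, authorship ....
After op 5 (move_left): buffer="pabv" (len 4), cursors c1@0 c2@1 c3@2 c4@2, authorship ....
After op 6 (insert('d')): buffer="dpdaddbv" (len 8), cursors c1@1 c2@3 c3@6 c4@6, authorship 1.2.34..
After op 7 (move_left): buffer="dpdaddbv" (len 8), cursors c1@0 c2@2 c3@5 c4@5, authorship 1.2.34..
After op 8 (insert('l')): buffer="ldpldadlldbv" (len 12), cursors c1@1 c2@4 c3@9 c4@9, authorship 11.22.3344..

Answer: ldpldadlldbv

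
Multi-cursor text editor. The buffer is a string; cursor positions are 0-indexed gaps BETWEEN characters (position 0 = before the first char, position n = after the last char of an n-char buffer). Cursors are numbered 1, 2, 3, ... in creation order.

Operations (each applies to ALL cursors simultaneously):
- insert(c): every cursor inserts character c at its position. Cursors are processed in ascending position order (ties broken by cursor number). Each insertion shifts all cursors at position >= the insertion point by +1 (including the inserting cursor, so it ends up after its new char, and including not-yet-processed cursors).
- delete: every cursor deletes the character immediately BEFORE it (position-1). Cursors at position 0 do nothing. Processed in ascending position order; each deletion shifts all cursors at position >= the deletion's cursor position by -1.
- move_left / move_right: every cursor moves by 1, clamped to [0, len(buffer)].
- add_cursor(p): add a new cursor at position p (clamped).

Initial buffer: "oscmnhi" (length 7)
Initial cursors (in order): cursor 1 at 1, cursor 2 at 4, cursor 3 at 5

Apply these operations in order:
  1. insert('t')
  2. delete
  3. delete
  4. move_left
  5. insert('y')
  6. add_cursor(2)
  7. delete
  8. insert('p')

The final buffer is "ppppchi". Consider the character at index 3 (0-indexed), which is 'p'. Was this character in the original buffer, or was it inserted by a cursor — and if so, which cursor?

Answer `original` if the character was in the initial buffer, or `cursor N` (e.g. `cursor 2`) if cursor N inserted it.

After op 1 (insert('t')): buffer="otscmtnthi" (len 10), cursors c1@2 c2@6 c3@8, authorship .1...2.3..
After op 2 (delete): buffer="oscmnhi" (len 7), cursors c1@1 c2@4 c3@5, authorship .......
After op 3 (delete): buffer="schi" (len 4), cursors c1@0 c2@2 c3@2, authorship ....
After op 4 (move_left): buffer="schi" (len 4), cursors c1@0 c2@1 c3@1, authorship ....
After op 5 (insert('y')): buffer="ysyychi" (len 7), cursors c1@1 c2@4 c3@4, authorship 1.23...
After op 6 (add_cursor(2)): buffer="ysyychi" (len 7), cursors c1@1 c4@2 c2@4 c3@4, authorship 1.23...
After op 7 (delete): buffer="chi" (len 3), cursors c1@0 c2@0 c3@0 c4@0, authorship ...
After op 8 (insert('p')): buffer="ppppchi" (len 7), cursors c1@4 c2@4 c3@4 c4@4, authorship 1234...
Authorship (.=original, N=cursor N): 1 2 3 4 . . .
Index 3: author = 4

Answer: cursor 4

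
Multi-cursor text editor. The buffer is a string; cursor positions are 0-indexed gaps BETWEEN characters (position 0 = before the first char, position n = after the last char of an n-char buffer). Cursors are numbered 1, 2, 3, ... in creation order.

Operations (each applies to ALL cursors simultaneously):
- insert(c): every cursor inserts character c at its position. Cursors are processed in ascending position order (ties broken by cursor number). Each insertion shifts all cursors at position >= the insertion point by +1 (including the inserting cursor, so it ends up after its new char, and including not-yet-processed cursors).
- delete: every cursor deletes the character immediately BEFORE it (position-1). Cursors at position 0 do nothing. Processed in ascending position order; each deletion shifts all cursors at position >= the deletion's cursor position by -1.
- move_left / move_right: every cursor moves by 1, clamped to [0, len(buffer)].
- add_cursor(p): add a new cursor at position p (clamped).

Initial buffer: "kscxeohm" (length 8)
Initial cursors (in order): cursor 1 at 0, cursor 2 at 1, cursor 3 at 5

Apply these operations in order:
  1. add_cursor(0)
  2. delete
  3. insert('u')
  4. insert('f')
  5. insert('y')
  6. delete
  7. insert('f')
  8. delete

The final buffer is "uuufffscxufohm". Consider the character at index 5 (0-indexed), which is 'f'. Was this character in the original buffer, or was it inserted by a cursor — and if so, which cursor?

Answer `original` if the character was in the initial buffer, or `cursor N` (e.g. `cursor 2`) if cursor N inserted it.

Answer: cursor 4

Derivation:
After op 1 (add_cursor(0)): buffer="kscxeohm" (len 8), cursors c1@0 c4@0 c2@1 c3@5, authorship ........
After op 2 (delete): buffer="scxohm" (len 6), cursors c1@0 c2@0 c4@0 c3@3, authorship ......
After op 3 (insert('u')): buffer="uuuscxuohm" (len 10), cursors c1@3 c2@3 c4@3 c3@7, authorship 124...3...
After op 4 (insert('f')): buffer="uuufffscxufohm" (len 14), cursors c1@6 c2@6 c4@6 c3@11, authorship 124124...33...
After op 5 (insert('y')): buffer="uuufffyyyscxufyohm" (len 18), cursors c1@9 c2@9 c4@9 c3@15, authorship 124124124...333...
After op 6 (delete): buffer="uuufffscxufohm" (len 14), cursors c1@6 c2@6 c4@6 c3@11, authorship 124124...33...
After op 7 (insert('f')): buffer="uuuffffffscxuffohm" (len 18), cursors c1@9 c2@9 c4@9 c3@15, authorship 124124124...333...
After op 8 (delete): buffer="uuufffscxufohm" (len 14), cursors c1@6 c2@6 c4@6 c3@11, authorship 124124...33...
Authorship (.=original, N=cursor N): 1 2 4 1 2 4 . . . 3 3 . . .
Index 5: author = 4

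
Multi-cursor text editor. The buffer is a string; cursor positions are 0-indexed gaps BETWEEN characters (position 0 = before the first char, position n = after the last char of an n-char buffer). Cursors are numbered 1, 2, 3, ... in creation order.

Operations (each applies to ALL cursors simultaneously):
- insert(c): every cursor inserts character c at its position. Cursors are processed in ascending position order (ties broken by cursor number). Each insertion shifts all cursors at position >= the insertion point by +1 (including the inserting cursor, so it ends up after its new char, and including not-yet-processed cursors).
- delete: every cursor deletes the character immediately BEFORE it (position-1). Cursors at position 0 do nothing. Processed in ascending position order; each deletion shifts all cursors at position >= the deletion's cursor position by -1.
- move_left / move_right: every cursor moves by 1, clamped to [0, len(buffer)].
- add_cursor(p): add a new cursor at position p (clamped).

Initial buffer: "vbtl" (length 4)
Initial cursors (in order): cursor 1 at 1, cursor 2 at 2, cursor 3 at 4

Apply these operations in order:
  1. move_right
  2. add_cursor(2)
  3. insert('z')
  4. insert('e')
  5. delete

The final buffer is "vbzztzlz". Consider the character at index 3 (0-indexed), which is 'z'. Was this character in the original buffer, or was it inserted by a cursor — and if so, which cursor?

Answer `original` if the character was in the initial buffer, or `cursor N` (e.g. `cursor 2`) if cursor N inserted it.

Answer: cursor 4

Derivation:
After op 1 (move_right): buffer="vbtl" (len 4), cursors c1@2 c2@3 c3@4, authorship ....
After op 2 (add_cursor(2)): buffer="vbtl" (len 4), cursors c1@2 c4@2 c2@3 c3@4, authorship ....
After op 3 (insert('z')): buffer="vbzztzlz" (len 8), cursors c1@4 c4@4 c2@6 c3@8, authorship ..14.2.3
After op 4 (insert('e')): buffer="vbzzeetzelze" (len 12), cursors c1@6 c4@6 c2@9 c3@12, authorship ..1414.22.33
After op 5 (delete): buffer="vbzztzlz" (len 8), cursors c1@4 c4@4 c2@6 c3@8, authorship ..14.2.3
Authorship (.=original, N=cursor N): . . 1 4 . 2 . 3
Index 3: author = 4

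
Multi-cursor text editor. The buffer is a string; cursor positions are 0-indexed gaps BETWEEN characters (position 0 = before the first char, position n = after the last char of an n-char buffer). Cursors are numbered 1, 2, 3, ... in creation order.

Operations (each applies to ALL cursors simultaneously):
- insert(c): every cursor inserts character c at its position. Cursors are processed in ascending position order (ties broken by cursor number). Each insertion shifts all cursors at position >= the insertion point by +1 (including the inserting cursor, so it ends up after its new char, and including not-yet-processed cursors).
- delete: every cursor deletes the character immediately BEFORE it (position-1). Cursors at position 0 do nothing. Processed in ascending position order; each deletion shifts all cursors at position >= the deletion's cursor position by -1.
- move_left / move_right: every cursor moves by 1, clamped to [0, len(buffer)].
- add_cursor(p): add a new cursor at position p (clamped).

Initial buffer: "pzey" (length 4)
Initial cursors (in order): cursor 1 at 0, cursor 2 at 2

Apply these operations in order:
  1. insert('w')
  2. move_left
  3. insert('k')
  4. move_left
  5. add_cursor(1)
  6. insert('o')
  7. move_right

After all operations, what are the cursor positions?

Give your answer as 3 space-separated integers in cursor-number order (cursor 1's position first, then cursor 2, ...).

Answer: 2 8 4

Derivation:
After op 1 (insert('w')): buffer="wpzwey" (len 6), cursors c1@1 c2@4, authorship 1..2..
After op 2 (move_left): buffer="wpzwey" (len 6), cursors c1@0 c2@3, authorship 1..2..
After op 3 (insert('k')): buffer="kwpzkwey" (len 8), cursors c1@1 c2@5, authorship 11..22..
After op 4 (move_left): buffer="kwpzkwey" (len 8), cursors c1@0 c2@4, authorship 11..22..
After op 5 (add_cursor(1)): buffer="kwpzkwey" (len 8), cursors c1@0 c3@1 c2@4, authorship 11..22..
After op 6 (insert('o')): buffer="okowpzokwey" (len 11), cursors c1@1 c3@3 c2@7, authorship 1131..222..
After op 7 (move_right): buffer="okowpzokwey" (len 11), cursors c1@2 c3@4 c2@8, authorship 1131..222..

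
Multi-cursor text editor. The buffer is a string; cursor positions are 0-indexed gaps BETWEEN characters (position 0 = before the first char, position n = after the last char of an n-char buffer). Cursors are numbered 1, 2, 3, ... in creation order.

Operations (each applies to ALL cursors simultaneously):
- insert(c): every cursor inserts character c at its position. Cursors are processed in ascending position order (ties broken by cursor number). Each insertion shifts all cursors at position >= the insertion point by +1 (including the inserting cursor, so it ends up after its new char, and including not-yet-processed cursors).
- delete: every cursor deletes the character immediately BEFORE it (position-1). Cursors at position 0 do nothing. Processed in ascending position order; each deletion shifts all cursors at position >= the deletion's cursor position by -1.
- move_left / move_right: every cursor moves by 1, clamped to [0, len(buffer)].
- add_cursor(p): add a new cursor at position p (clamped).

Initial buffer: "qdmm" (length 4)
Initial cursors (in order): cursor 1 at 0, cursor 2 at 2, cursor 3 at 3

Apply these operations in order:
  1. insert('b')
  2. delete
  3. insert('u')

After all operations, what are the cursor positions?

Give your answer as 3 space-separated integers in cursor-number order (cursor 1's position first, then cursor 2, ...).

After op 1 (insert('b')): buffer="bqdbmbm" (len 7), cursors c1@1 c2@4 c3@6, authorship 1..2.3.
After op 2 (delete): buffer="qdmm" (len 4), cursors c1@0 c2@2 c3@3, authorship ....
After op 3 (insert('u')): buffer="uqdumum" (len 7), cursors c1@1 c2@4 c3@6, authorship 1..2.3.

Answer: 1 4 6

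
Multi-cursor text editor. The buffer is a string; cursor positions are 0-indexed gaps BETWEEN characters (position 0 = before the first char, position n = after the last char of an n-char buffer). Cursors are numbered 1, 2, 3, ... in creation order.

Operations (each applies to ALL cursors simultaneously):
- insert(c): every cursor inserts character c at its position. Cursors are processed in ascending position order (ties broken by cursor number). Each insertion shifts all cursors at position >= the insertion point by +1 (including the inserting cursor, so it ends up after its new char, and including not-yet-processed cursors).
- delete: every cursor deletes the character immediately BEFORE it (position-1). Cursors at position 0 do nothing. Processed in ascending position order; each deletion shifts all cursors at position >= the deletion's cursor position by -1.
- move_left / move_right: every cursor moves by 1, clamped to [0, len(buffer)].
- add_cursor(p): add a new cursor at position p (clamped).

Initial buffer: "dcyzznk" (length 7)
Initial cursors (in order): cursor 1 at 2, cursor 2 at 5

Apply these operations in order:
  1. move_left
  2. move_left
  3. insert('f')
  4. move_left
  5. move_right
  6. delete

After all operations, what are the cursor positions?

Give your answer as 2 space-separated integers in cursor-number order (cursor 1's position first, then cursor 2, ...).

After op 1 (move_left): buffer="dcyzznk" (len 7), cursors c1@1 c2@4, authorship .......
After op 2 (move_left): buffer="dcyzznk" (len 7), cursors c1@0 c2@3, authorship .......
After op 3 (insert('f')): buffer="fdcyfzznk" (len 9), cursors c1@1 c2@5, authorship 1...2....
After op 4 (move_left): buffer="fdcyfzznk" (len 9), cursors c1@0 c2@4, authorship 1...2....
After op 5 (move_right): buffer="fdcyfzznk" (len 9), cursors c1@1 c2@5, authorship 1...2....
After op 6 (delete): buffer="dcyzznk" (len 7), cursors c1@0 c2@3, authorship .......

Answer: 0 3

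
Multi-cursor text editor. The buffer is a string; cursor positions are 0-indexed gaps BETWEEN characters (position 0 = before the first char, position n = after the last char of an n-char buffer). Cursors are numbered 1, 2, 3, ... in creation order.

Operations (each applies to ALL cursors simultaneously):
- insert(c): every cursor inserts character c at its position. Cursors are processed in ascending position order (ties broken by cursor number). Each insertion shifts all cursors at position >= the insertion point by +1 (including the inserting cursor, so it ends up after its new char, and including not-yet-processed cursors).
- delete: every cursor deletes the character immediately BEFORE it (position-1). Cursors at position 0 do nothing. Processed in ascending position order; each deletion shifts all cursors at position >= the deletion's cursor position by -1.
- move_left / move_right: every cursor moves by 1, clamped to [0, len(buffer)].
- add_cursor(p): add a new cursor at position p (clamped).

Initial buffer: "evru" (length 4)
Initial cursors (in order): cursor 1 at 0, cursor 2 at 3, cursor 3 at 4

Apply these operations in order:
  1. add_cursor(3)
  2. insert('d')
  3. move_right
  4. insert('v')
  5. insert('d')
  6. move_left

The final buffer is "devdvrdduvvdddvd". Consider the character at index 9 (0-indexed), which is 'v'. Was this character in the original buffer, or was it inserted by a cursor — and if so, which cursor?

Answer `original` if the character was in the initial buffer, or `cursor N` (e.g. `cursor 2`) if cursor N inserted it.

After op 1 (add_cursor(3)): buffer="evru" (len 4), cursors c1@0 c2@3 c4@3 c3@4, authorship ....
After op 2 (insert('d')): buffer="devrddud" (len 8), cursors c1@1 c2@6 c4@6 c3@8, authorship 1...24.3
After op 3 (move_right): buffer="devrddud" (len 8), cursors c1@2 c2@7 c4@7 c3@8, authorship 1...24.3
After op 4 (insert('v')): buffer="devvrdduvvdv" (len 12), cursors c1@3 c2@10 c4@10 c3@12, authorship 1.1..24.2433
After op 5 (insert('d')): buffer="devdvrdduvvdddvd" (len 16), cursors c1@4 c2@13 c4@13 c3@16, authorship 1.11..24.2424333
After op 6 (move_left): buffer="devdvrdduvvdddvd" (len 16), cursors c1@3 c2@12 c4@12 c3@15, authorship 1.11..24.2424333
Authorship (.=original, N=cursor N): 1 . 1 1 . . 2 4 . 2 4 2 4 3 3 3
Index 9: author = 2

Answer: cursor 2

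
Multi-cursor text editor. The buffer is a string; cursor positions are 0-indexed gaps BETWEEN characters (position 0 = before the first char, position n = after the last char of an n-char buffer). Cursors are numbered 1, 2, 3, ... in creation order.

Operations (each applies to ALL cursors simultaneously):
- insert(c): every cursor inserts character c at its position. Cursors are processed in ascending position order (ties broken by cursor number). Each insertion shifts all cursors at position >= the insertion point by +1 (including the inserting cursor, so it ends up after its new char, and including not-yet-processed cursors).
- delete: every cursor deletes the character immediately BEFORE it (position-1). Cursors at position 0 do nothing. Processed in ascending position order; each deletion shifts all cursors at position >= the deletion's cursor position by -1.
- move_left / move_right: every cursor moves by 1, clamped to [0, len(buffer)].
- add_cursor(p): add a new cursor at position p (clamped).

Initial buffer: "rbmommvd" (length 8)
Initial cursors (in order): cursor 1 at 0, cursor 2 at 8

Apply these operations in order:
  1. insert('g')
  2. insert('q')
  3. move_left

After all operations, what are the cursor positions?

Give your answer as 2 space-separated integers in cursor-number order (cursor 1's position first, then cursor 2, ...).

Answer: 1 11

Derivation:
After op 1 (insert('g')): buffer="grbmommvdg" (len 10), cursors c1@1 c2@10, authorship 1........2
After op 2 (insert('q')): buffer="gqrbmommvdgq" (len 12), cursors c1@2 c2@12, authorship 11........22
After op 3 (move_left): buffer="gqrbmommvdgq" (len 12), cursors c1@1 c2@11, authorship 11........22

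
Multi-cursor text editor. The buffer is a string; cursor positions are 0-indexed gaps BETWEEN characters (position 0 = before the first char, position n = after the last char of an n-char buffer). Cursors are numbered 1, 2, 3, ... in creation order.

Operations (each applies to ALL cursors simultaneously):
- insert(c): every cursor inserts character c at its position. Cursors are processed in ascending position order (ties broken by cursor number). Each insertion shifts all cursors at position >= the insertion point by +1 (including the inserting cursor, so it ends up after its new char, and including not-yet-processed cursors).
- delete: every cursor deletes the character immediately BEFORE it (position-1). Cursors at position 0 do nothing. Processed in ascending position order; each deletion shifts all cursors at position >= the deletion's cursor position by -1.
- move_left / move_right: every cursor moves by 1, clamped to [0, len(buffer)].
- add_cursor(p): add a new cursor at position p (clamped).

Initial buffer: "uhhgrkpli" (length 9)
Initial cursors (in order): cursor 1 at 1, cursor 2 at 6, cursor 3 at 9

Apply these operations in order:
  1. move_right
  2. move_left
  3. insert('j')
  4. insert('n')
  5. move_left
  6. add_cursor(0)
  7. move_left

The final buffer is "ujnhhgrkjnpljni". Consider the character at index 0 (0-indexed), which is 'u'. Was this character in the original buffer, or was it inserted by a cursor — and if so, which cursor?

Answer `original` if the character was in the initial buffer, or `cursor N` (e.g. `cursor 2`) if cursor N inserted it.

After op 1 (move_right): buffer="uhhgrkpli" (len 9), cursors c1@2 c2@7 c3@9, authorship .........
After op 2 (move_left): buffer="uhhgrkpli" (len 9), cursors c1@1 c2@6 c3@8, authorship .........
After op 3 (insert('j')): buffer="ujhhgrkjplji" (len 12), cursors c1@2 c2@8 c3@11, authorship .1.....2..3.
After op 4 (insert('n')): buffer="ujnhhgrkjnpljni" (len 15), cursors c1@3 c2@10 c3@14, authorship .11.....22..33.
After op 5 (move_left): buffer="ujnhhgrkjnpljni" (len 15), cursors c1@2 c2@9 c3@13, authorship .11.....22..33.
After op 6 (add_cursor(0)): buffer="ujnhhgrkjnpljni" (len 15), cursors c4@0 c1@2 c2@9 c3@13, authorship .11.....22..33.
After op 7 (move_left): buffer="ujnhhgrkjnpljni" (len 15), cursors c4@0 c1@1 c2@8 c3@12, authorship .11.....22..33.
Authorship (.=original, N=cursor N): . 1 1 . . . . . 2 2 . . 3 3 .
Index 0: author = original

Answer: original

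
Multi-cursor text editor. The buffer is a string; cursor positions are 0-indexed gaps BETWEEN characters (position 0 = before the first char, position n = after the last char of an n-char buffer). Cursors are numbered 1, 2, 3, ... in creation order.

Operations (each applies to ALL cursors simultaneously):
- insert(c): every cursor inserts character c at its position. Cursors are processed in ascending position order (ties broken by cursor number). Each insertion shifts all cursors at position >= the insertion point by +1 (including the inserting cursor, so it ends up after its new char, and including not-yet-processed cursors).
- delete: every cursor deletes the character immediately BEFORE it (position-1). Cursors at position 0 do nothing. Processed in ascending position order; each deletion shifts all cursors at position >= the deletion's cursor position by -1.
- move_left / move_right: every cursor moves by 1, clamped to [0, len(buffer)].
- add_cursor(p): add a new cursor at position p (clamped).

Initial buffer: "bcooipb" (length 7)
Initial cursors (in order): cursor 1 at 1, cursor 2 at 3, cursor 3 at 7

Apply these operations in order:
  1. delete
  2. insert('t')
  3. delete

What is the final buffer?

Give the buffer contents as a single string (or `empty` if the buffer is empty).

Answer: coip

Derivation:
After op 1 (delete): buffer="coip" (len 4), cursors c1@0 c2@1 c3@4, authorship ....
After op 2 (insert('t')): buffer="tctoipt" (len 7), cursors c1@1 c2@3 c3@7, authorship 1.2...3
After op 3 (delete): buffer="coip" (len 4), cursors c1@0 c2@1 c3@4, authorship ....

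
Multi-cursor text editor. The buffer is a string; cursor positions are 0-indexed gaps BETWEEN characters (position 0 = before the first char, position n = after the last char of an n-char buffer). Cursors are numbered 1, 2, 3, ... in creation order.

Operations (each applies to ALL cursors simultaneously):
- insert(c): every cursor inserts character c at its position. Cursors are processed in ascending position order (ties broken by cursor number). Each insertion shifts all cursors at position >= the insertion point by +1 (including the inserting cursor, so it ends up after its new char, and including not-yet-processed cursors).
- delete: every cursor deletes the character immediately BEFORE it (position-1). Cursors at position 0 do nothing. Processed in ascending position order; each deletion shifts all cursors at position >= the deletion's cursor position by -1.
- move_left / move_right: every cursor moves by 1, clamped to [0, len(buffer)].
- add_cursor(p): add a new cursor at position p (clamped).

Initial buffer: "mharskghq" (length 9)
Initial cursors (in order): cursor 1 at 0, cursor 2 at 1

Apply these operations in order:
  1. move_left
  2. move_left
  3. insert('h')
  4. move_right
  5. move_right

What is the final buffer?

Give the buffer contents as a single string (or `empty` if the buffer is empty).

After op 1 (move_left): buffer="mharskghq" (len 9), cursors c1@0 c2@0, authorship .........
After op 2 (move_left): buffer="mharskghq" (len 9), cursors c1@0 c2@0, authorship .........
After op 3 (insert('h')): buffer="hhmharskghq" (len 11), cursors c1@2 c2@2, authorship 12.........
After op 4 (move_right): buffer="hhmharskghq" (len 11), cursors c1@3 c2@3, authorship 12.........
After op 5 (move_right): buffer="hhmharskghq" (len 11), cursors c1@4 c2@4, authorship 12.........

Answer: hhmharskghq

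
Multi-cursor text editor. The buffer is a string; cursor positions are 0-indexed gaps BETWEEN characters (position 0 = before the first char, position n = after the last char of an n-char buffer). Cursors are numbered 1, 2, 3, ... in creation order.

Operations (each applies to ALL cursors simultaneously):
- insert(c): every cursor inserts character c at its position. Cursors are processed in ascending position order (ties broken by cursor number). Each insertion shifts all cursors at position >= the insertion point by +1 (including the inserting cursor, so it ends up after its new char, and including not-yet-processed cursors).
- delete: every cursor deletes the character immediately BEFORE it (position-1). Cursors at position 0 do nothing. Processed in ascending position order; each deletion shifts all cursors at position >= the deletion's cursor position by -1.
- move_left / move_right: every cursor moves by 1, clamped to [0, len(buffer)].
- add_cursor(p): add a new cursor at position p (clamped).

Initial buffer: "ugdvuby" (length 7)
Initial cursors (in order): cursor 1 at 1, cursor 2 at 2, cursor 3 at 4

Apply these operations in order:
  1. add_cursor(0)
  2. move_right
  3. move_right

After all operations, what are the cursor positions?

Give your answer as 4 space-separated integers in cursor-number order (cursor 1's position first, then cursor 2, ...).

Answer: 3 4 6 2

Derivation:
After op 1 (add_cursor(0)): buffer="ugdvuby" (len 7), cursors c4@0 c1@1 c2@2 c3@4, authorship .......
After op 2 (move_right): buffer="ugdvuby" (len 7), cursors c4@1 c1@2 c2@3 c3@5, authorship .......
After op 3 (move_right): buffer="ugdvuby" (len 7), cursors c4@2 c1@3 c2@4 c3@6, authorship .......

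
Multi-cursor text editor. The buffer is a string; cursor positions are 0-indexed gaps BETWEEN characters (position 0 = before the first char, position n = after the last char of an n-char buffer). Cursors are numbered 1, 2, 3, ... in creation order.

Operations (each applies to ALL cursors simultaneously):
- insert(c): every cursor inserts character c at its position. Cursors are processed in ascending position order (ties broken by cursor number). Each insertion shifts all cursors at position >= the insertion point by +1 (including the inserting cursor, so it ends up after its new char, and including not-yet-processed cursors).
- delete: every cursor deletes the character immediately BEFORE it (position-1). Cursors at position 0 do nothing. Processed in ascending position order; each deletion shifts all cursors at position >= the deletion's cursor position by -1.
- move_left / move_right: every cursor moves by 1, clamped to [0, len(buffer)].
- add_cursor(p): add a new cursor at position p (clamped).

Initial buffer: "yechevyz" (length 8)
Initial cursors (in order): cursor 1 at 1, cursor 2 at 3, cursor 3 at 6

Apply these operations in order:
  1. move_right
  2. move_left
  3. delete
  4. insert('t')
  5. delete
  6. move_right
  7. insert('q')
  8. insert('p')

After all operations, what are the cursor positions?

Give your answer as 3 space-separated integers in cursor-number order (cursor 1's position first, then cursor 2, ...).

Answer: 3 6 10

Derivation:
After op 1 (move_right): buffer="yechevyz" (len 8), cursors c1@2 c2@4 c3@7, authorship ........
After op 2 (move_left): buffer="yechevyz" (len 8), cursors c1@1 c2@3 c3@6, authorship ........
After op 3 (delete): buffer="eheyz" (len 5), cursors c1@0 c2@1 c3@3, authorship .....
After op 4 (insert('t')): buffer="tethetyz" (len 8), cursors c1@1 c2@3 c3@6, authorship 1.2..3..
After op 5 (delete): buffer="eheyz" (len 5), cursors c1@0 c2@1 c3@3, authorship .....
After op 6 (move_right): buffer="eheyz" (len 5), cursors c1@1 c2@2 c3@4, authorship .....
After op 7 (insert('q')): buffer="eqhqeyqz" (len 8), cursors c1@2 c2@4 c3@7, authorship .1.2..3.
After op 8 (insert('p')): buffer="eqphqpeyqpz" (len 11), cursors c1@3 c2@6 c3@10, authorship .11.22..33.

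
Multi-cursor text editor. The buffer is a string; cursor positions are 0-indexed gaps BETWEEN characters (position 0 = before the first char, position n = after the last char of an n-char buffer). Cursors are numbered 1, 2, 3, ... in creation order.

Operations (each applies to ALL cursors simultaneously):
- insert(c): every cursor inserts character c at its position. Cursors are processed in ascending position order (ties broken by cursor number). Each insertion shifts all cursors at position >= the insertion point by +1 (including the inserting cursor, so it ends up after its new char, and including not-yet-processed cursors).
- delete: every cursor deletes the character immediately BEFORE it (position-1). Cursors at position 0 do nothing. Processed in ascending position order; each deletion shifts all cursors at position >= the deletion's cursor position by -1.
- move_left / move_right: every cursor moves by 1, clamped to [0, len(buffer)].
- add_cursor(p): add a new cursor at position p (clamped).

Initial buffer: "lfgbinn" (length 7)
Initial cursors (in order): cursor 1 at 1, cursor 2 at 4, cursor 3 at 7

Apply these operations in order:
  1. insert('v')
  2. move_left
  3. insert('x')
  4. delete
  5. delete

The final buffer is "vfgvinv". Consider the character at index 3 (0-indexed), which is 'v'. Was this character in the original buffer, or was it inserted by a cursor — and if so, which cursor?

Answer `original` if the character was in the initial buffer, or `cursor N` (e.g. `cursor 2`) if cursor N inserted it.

After op 1 (insert('v')): buffer="lvfgbvinnv" (len 10), cursors c1@2 c2@6 c3@10, authorship .1...2...3
After op 2 (move_left): buffer="lvfgbvinnv" (len 10), cursors c1@1 c2@5 c3@9, authorship .1...2...3
After op 3 (insert('x')): buffer="lxvfgbxvinnxv" (len 13), cursors c1@2 c2@7 c3@12, authorship .11...22...33
After op 4 (delete): buffer="lvfgbvinnv" (len 10), cursors c1@1 c2@5 c3@9, authorship .1...2...3
After op 5 (delete): buffer="vfgvinv" (len 7), cursors c1@0 c2@3 c3@6, authorship 1..2..3
Authorship (.=original, N=cursor N): 1 . . 2 . . 3
Index 3: author = 2

Answer: cursor 2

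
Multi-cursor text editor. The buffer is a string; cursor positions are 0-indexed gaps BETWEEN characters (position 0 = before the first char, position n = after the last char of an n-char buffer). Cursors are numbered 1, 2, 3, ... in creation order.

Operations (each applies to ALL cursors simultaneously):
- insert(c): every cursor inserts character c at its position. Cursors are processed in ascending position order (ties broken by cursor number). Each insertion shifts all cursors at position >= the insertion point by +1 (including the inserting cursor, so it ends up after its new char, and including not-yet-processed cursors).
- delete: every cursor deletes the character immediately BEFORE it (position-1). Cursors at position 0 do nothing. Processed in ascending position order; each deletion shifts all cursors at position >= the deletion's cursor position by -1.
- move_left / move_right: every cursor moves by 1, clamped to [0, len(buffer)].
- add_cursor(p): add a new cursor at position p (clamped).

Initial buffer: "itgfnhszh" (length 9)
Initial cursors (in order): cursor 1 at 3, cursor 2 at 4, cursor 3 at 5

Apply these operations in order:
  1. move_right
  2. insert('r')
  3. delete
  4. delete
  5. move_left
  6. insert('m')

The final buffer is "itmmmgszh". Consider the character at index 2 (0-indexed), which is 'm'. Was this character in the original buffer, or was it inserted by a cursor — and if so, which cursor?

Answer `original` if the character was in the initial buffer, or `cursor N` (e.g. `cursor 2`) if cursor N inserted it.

After op 1 (move_right): buffer="itgfnhszh" (len 9), cursors c1@4 c2@5 c3@6, authorship .........
After op 2 (insert('r')): buffer="itgfrnrhrszh" (len 12), cursors c1@5 c2@7 c3@9, authorship ....1.2.3...
After op 3 (delete): buffer="itgfnhszh" (len 9), cursors c1@4 c2@5 c3@6, authorship .........
After op 4 (delete): buffer="itgszh" (len 6), cursors c1@3 c2@3 c3@3, authorship ......
After op 5 (move_left): buffer="itgszh" (len 6), cursors c1@2 c2@2 c3@2, authorship ......
After op 6 (insert('m')): buffer="itmmmgszh" (len 9), cursors c1@5 c2@5 c3@5, authorship ..123....
Authorship (.=original, N=cursor N): . . 1 2 3 . . . .
Index 2: author = 1

Answer: cursor 1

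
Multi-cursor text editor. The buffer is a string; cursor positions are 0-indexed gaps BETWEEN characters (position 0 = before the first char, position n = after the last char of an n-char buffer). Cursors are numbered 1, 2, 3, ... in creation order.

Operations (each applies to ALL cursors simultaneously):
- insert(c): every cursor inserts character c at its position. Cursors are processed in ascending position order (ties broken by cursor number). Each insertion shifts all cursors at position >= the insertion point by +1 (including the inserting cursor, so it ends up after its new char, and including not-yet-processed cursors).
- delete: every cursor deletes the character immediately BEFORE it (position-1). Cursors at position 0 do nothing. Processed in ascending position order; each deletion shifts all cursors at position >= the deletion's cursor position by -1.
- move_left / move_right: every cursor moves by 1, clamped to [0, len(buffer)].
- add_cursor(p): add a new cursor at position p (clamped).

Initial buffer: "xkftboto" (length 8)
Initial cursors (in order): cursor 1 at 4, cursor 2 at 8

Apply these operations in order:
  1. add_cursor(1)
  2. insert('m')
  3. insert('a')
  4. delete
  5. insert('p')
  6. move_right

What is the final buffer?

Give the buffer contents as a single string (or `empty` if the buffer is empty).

Answer: xmpkftmpbotomp

Derivation:
After op 1 (add_cursor(1)): buffer="xkftboto" (len 8), cursors c3@1 c1@4 c2@8, authorship ........
After op 2 (insert('m')): buffer="xmkftmbotom" (len 11), cursors c3@2 c1@6 c2@11, authorship .3...1....2
After op 3 (insert('a')): buffer="xmakftmabotoma" (len 14), cursors c3@3 c1@8 c2@14, authorship .33...11....22
After op 4 (delete): buffer="xmkftmbotom" (len 11), cursors c3@2 c1@6 c2@11, authorship .3...1....2
After op 5 (insert('p')): buffer="xmpkftmpbotomp" (len 14), cursors c3@3 c1@8 c2@14, authorship .33...11....22
After op 6 (move_right): buffer="xmpkftmpbotomp" (len 14), cursors c3@4 c1@9 c2@14, authorship .33...11....22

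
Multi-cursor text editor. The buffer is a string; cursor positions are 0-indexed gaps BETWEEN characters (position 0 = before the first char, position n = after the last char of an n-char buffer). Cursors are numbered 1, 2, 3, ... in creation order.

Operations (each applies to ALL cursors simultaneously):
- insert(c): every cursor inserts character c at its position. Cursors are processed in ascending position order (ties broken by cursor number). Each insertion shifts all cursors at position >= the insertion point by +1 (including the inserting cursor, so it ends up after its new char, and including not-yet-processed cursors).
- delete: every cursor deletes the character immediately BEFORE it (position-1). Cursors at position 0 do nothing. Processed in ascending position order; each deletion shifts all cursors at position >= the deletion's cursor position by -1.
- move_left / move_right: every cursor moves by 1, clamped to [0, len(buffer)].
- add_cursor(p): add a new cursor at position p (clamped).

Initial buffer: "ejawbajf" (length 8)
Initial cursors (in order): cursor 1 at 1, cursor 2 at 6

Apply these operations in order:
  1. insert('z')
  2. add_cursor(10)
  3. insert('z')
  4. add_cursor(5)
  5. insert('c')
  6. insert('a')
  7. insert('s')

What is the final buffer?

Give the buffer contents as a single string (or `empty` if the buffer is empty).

Answer: ezzcasjacaswbazzcasjfzcas

Derivation:
After op 1 (insert('z')): buffer="ezjawbazjf" (len 10), cursors c1@2 c2@8, authorship .1.....2..
After op 2 (add_cursor(10)): buffer="ezjawbazjf" (len 10), cursors c1@2 c2@8 c3@10, authorship .1.....2..
After op 3 (insert('z')): buffer="ezzjawbazzjfz" (len 13), cursors c1@3 c2@10 c3@13, authorship .11.....22..3
After op 4 (add_cursor(5)): buffer="ezzjawbazzjfz" (len 13), cursors c1@3 c4@5 c2@10 c3@13, authorship .11.....22..3
After op 5 (insert('c')): buffer="ezzcjacwbazzcjfzc" (len 17), cursors c1@4 c4@7 c2@13 c3@17, authorship .111..4...222..33
After op 6 (insert('a')): buffer="ezzcajacawbazzcajfzca" (len 21), cursors c1@5 c4@9 c2@16 c3@21, authorship .1111..44...2222..333
After op 7 (insert('s')): buffer="ezzcasjacaswbazzcasjfzcas" (len 25), cursors c1@6 c4@11 c2@19 c3@25, authorship .11111..444...22222..3333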